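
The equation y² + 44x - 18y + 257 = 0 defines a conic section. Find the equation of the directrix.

x = 7

Only y is squared. Complete the square in y: (y - 9)² = -44(x + 4).
Vertex (-4, 9); 4p = -44 so p = -11. Opens left.
Directrix is the vertical line x = h − p = -4 − (-11) = 7.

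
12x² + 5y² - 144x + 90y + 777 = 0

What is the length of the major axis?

Rearranging, 12(x² - 12x) + 5(y² + 18y) = -777.
12(x - 6)² + 5(y + 9)² = -777 + 432 + 405 = 60
Divide through by 60 to get (x - 6)²/5 + (y + 9)²/12 = 1.
Ellipse, center (6, -9), major axis vertical; a² = 12, b² = 5.
a² = 12 so a = 2√3; the major axis has length 2a = 4√3.

4√3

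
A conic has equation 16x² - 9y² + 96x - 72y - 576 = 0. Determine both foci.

(-13, -4) and (7, -4)

Group: 16(x² + 6x) -9(y² + 8y) = 576
16(x + 3)² -9(y + 4)² = 576 + 144 - 144 = 576
Divide through by 576 to get (x + 3)²/36 - (y + 4)²/64 = 1.
Hyperbola, center (-3, -4), transverse axis horizontal; a² = 36, b² = 64.
c² = a² + b² = 36 + 64 = 100, so c = 10.
Foci lie on the horizontal axis through the center: (h ± c, k).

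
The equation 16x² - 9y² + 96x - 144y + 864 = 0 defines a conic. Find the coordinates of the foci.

16(x² + 6x) -9(y² + 16y) = -864
16(x + 3)² -9(y + 8)² = -864 + 144 - 576 = -1296
Divide through by -1296 to get (y + 8)²/144 - (x + 3)²/81 = 1.
Hyperbola, center (-3, -8), transverse axis vertical; a² = 144, b² = 81.
c² = a² + b² = 144 + 81 = 225, so c = 15.
Foci lie on the vertical axis through the center: (h, k ± c).

(-3, -23) and (-3, 7)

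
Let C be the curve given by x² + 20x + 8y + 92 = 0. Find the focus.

(-10, -1)

Only x is squared. Complete the square in x: (x + 10)² = -8(y - 1).
Vertex (-10, 1); 4p = -8 so p = -2. Opens down.
Focus is p units from the vertex along the axis: (h, k + p).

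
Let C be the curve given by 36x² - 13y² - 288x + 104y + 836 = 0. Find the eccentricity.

Collect terms: 36(x² - 8x) -13(y² - 8y) = -836
Complete the square: 36(x - 4)² -13(y - 4)² = -836 + 576 - 208 = -468
Divide by -468: (y - 4)²/36 - (x - 4)²/13 = 1
Hyperbola, center (4, 4), transverse axis vertical; a² = 36, b² = 13.
c² = a² + b² = 49, so c = 7.
e = c/a = 7/6.

e = 7/6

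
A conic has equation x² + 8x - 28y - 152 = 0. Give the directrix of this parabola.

y = -13

Only x is squared. Complete the square in x: (x + 4)² = 28(y + 6).
Vertex (-4, -6); 4p = 28 so p = 7. Opens up.
Directrix is the horizontal line y = k − p = -6 − (7) = -13.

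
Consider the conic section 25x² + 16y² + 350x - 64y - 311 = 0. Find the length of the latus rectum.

64/5

Rearranging, 25(x² + 14x) + 16(y² - 4y) = 311.
Complete the square: 25(x + 7)² + 16(y - 2)² = 311 + 1225 + 64 = 1600
Dividing both sides by 1600: (x + 7)²/64 + (y - 2)²/100 = 1
Ellipse, center (-7, 2), major axis vertical; a² = 100, b² = 64.
Latus rectum length = 2b²/a = 2·64/10 = 64/5.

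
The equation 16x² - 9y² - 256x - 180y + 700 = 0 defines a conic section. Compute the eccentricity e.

e = 5/4

Collect terms: 16(x² - 16x) -9(y² + 20y) = -700
Complete the square: 16(x - 8)² -9(y + 10)² = -700 + 1024 - 900 = -576
Divide by -576: (y + 10)²/64 - (x - 8)²/36 = 1
Hyperbola, center (8, -10), transverse axis vertical; a² = 64, b² = 36.
c² = a² + b² = 100, so c = 10.
e = c/a = 10/8 = 5/4.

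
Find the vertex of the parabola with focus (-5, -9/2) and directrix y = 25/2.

(-5, 4)

The vertex is the midpoint between the focus and the directrix along the axis of symmetry.
Axis is vertical (directrix is horizontal). Vertex y-coordinate = (-9/2 + 25/2)/2 = 4; x-coordinate = -5.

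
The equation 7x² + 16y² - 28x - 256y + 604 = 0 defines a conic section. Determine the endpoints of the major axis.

Collect terms: 7(x² - 4x) + 16(y² - 16y) = -604
7(x - 2)² + 16(y - 8)² = -604 + 28 + 1024 = 448
Dividing both sides by 448: (x - 2)²/64 + (y - 8)²/28 = 1
Ellipse, center (2, 8), major axis horizontal; a² = 64, b² = 28.
a = 8. Vertices at (h ± a, k).

(-6, 8) and (10, 8)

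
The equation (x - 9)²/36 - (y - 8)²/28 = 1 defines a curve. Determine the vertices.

Center (9, 8). The positive term is the x-term, so the transverse axis is horizontal; a² = 36, b² = 28.
a = 6. Vertices at (h ± a, k).

(3, 8) and (15, 8)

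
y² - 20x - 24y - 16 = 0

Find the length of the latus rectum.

20

Only y is squared. Complete the square in y: (y - 12)² = 20(x + 8).
Vertex (-8, 12); 4p = 20 so p = 5. Opens right.
Latus rectum length = |4p| = 20.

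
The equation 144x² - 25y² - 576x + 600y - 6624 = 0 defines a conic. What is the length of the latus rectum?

288/5

Rearranging, 144(x² - 4x) -25(y² - 24y) = 6624.
Complete the square: 144(x - 2)² -25(y - 12)² = 6624 + 576 - 3600 = 3600
Divide through by 3600 to get (x - 2)²/25 - (y - 12)²/144 = 1.
Hyperbola, center (2, 12), transverse axis horizontal; a² = 25, b² = 144.
Latus rectum length = 2b²/a = 2·144/5 = 288/5.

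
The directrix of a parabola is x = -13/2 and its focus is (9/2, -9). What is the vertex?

(-1, -9)

The vertex is the midpoint between the focus and the directrix along the axis of symmetry.
Axis is horizontal (directrix is vertical). Vertex x-coordinate = (9/2 + (-13/2))/2 = -1; y-coordinate = -9.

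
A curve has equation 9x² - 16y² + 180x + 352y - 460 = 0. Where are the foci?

(-10, 1) and (-10, 21)

Rearranging, 9(x² + 20x) -16(y² - 22y) = 460.
Complete the square in x and y: 9(x + 10)² -16(y - 11)² = 460 + 900 - 1936 = -576
Divide through by -576 to get (y - 11)²/36 - (x + 10)²/64 = 1.
Hyperbola, center (-10, 11), transverse axis vertical; a² = 36, b² = 64.
c² = a² + b² = 36 + 64 = 100, so c = 10.
Foci lie on the vertical axis through the center: (h, k ± c).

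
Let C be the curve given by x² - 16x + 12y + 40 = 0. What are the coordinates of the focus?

Only x is squared. Complete the square in x: (x - 8)² = -12(y - 2).
Vertex (8, 2); 4p = -12 so p = -3. Opens down.
Focus is p units from the vertex along the axis: (h, k + p).

(8, -1)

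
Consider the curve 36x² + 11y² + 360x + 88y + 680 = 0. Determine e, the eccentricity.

Group: 36(x² + 10x) + 11(y² + 8y) = -680
Complete the square: 36(x + 5)² + 11(y + 4)² = -680 + 900 + 176 = 396
Divide through by 396 to get (x + 5)²/11 + (y + 4)²/36 = 1.
Ellipse, center (-5, -4), major axis vertical; a² = 36, b² = 11.
c² = a² - b² = 25, so c = 5.
e = c/a = 5/6.

e = 5/6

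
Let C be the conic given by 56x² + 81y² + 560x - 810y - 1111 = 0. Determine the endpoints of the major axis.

(-14, 5) and (4, 5)

Group the x- and y-terms: 56(x² + 10x) + 81(y² - 10y) = 1111
Completing the square gives 56(x + 5)² + 81(y - 5)² = 1111 + 1400 + 2025 = 4536.
Divide through by 4536 to get (x + 5)²/81 + (y - 5)²/56 = 1.
Ellipse, center (-5, 5), major axis horizontal; a² = 81, b² = 56.
a = 9. Vertices at (h ± a, k).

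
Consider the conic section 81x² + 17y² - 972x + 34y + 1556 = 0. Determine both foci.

81(x² - 12x) + 17(y² + 2y) = -1556
Complete the square: 81(x - 6)² + 17(y + 1)² = -1556 + 2916 + 17 = 1377
Divide through by 1377 to get (x - 6)²/17 + (y + 1)²/81 = 1.
Ellipse, center (6, -1), major axis vertical; a² = 81, b² = 17.
c² = a² - b² = 81 - 17 = 64, so c = 8.
Foci lie on the vertical axis through the center: (h, k ± c).

(6, -9) and (6, 7)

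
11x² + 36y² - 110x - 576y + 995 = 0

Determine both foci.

(-5, 8) and (15, 8)

Group the x- and y-terms: 11(x² - 10x) + 36(y² - 16y) = -995
Complete the square in x and y: 11(x - 5)² + 36(y - 8)² = -995 + 275 + 2304 = 1584
Divide by 1584: (x - 5)²/144 + (y - 8)²/44 = 1
Ellipse, center (5, 8), major axis horizontal; a² = 144, b² = 44.
c² = a² - b² = 144 - 44 = 100, so c = 10.
Foci lie on the horizontal axis through the center: (h ± c, k).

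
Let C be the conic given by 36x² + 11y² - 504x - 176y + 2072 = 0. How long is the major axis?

36(x² - 14x) + 11(y² - 16y) = -2072
36(x - 7)² + 11(y - 8)² = -2072 + 1764 + 704 = 396
Divide through by 396 to get (x - 7)²/11 + (y - 8)²/36 = 1.
Ellipse, center (7, 8), major axis vertical; a² = 36, b² = 11.
a² = 36 so a = 6; the major axis has length 2a = 12.

12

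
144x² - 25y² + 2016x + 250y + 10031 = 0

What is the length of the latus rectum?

Group: 144(x² + 14x) -25(y² - 10y) = -10031
Completing the square gives 144(x + 7)² -25(y - 5)² = -10031 + 7056 - 625 = -3600.
Divide through by -3600 to get (y - 5)²/144 - (x + 7)²/25 = 1.
Hyperbola, center (-7, 5), transverse axis vertical; a² = 144, b² = 25.
Latus rectum length = 2b²/a = 2·25/12 = 25/6.

25/6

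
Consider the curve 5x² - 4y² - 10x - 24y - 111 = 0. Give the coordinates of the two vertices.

(-3, -3) and (5, -3)

Collect terms: 5(x² - 2x) -4(y² + 6y) = 111
Completing the square gives 5(x - 1)² -4(y + 3)² = 111 + 5 - 36 = 80.
Divide through by 80 to get (x - 1)²/16 - (y + 3)²/20 = 1.
Hyperbola, center (1, -3), transverse axis horizontal; a² = 16, b² = 20.
a = 4. Vertices at (h ± a, k).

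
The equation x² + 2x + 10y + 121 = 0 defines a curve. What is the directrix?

y = -19/2

Only x is squared. Complete the square in x: (x + 1)² = -10(y + 12).
Vertex (-1, -12); 4p = -10 so p = -5/2. Opens down.
Directrix is the horizontal line y = k − p = -12 − (-5/2) = -19/2.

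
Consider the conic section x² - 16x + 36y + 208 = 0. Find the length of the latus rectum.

Only x is squared. Complete the square in x: (x - 8)² = -36(y + 4).
Vertex (8, -4); 4p = -36 so p = -9. Opens down.
Latus rectum length = |4p| = 36.

36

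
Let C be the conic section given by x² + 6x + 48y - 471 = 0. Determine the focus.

(-3, -2)

Only x is squared. Complete the square in x: (x + 3)² = -48(y - 10).
Vertex (-3, 10); 4p = -48 so p = -12. Opens down.
Focus is p units from the vertex along the axis: (h, k + p).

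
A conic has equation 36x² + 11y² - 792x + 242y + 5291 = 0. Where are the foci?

(11, -16) and (11, -6)

36(x² - 22x) + 11(y² + 22y) = -5291
Complete the square in x and y: 36(x - 11)² + 11(y + 11)² = -5291 + 4356 + 1331 = 396
Divide by 396: (x - 11)²/11 + (y + 11)²/36 = 1
Ellipse, center (11, -11), major axis vertical; a² = 36, b² = 11.
c² = a² - b² = 36 - 11 = 25, so c = 5.
Foci lie on the vertical axis through the center: (h, k ± c).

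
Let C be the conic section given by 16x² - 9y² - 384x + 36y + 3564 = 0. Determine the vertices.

Rearranging, 16(x² - 24x) -9(y² - 4y) = -3564.
16(x - 12)² -9(y - 2)² = -3564 + 2304 - 36 = -1296
Divide through by -1296 to get (y - 2)²/144 - (x - 12)²/81 = 1.
Hyperbola, center (12, 2), transverse axis vertical; a² = 144, b² = 81.
a = 12. Vertices at (h, k ± a).

(12, -10) and (12, 14)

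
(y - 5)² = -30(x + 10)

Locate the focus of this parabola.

(-35/2, 5)

Vertex (-10, 5); 4p = -30 so p = -15/2. Opens left.
Focus is p units from the vertex along the axis: (h + p, k).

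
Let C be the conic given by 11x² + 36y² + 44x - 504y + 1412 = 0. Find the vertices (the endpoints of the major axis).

(-8, 7) and (4, 7)

11(x² + 4x) + 36(y² - 14y) = -1412
11(x + 2)² + 36(y - 7)² = -1412 + 44 + 1764 = 396
Dividing both sides by 396: (x + 2)²/36 + (y - 7)²/11 = 1
Ellipse, center (-2, 7), major axis horizontal; a² = 36, b² = 11.
a = 6. Vertices at (h ± a, k).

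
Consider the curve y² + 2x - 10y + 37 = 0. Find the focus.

(-13/2, 5)

Only y is squared. Complete the square in y: (y - 5)² = -2(x + 6).
Vertex (-6, 5); 4p = -2 so p = -1/2. Opens left.
Focus is p units from the vertex along the axis: (h + p, k).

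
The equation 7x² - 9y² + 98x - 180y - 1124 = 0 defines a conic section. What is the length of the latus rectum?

7(x² + 14x) -9(y² + 20y) = 1124
7(x + 7)² -9(y + 10)² = 1124 + 343 - 900 = 567
Dividing both sides by 567: (x + 7)²/81 - (y + 10)²/63 = 1
Hyperbola, center (-7, -10), transverse axis horizontal; a² = 81, b² = 63.
Latus rectum length = 2b²/a = 2·63/9 = 14.

14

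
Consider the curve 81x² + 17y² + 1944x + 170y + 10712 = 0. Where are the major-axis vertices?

(-12, -14) and (-12, 4)

81(x² + 24x) + 17(y² + 10y) = -10712
Completing the square gives 81(x + 12)² + 17(y + 5)² = -10712 + 11664 + 425 = 1377.
Divide through by 1377 to get (x + 12)²/17 + (y + 5)²/81 = 1.
Ellipse, center (-12, -5), major axis vertical; a² = 81, b² = 17.
a = 9. Vertices at (h, k ± a).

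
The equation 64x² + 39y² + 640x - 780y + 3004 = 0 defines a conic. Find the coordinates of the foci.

(-5, 5) and (-5, 15)

Group: 64(x² + 10x) + 39(y² - 20y) = -3004
Completing the square gives 64(x + 5)² + 39(y - 10)² = -3004 + 1600 + 3900 = 2496.
Divide by 2496: (x + 5)²/39 + (y - 10)²/64 = 1
Ellipse, center (-5, 10), major axis vertical; a² = 64, b² = 39.
c² = a² - b² = 64 - 39 = 25, so c = 5.
Foci lie on the vertical axis through the center: (h, k ± c).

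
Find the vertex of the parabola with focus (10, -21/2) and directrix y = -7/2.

(10, -7)

The vertex is the midpoint between the focus and the directrix along the axis of symmetry.
Axis is vertical (directrix is horizontal). Vertex y-coordinate = (-21/2 + (-7/2))/2 = -7; x-coordinate = 10.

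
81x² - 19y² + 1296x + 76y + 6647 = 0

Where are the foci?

Rearranging, 81(x² + 16x) -19(y² - 4y) = -6647.
Complete the square in x and y: 81(x + 8)² -19(y - 2)² = -6647 + 5184 - 76 = -1539
Divide by -1539: (y - 2)²/81 - (x + 8)²/19 = 1
Hyperbola, center (-8, 2), transverse axis vertical; a² = 81, b² = 19.
c² = a² + b² = 81 + 19 = 100, so c = 10.
Foci lie on the vertical axis through the center: (h, k ± c).

(-8, -8) and (-8, 12)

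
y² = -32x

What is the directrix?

x = 8

Vertex (0, 0); 4p = -32 so p = -8. Opens left.
Directrix is the vertical line x = h − p = 0 − (-8) = 8.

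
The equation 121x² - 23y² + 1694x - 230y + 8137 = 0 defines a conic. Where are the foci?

(-7, -17) and (-7, 7)

121(x² + 14x) -23(y² + 10y) = -8137
Complete the square: 121(x + 7)² -23(y + 5)² = -8137 + 5929 - 575 = -2783
Divide by -2783: (y + 5)²/121 - (x + 7)²/23 = 1
Hyperbola, center (-7, -5), transverse axis vertical; a² = 121, b² = 23.
c² = a² + b² = 121 + 23 = 144, so c = 12.
Foci lie on the vertical axis through the center: (h, k ± c).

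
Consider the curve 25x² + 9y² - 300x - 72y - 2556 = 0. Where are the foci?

(6, -12) and (6, 20)

Group: 25(x² - 12x) + 9(y² - 8y) = 2556
Complete the square: 25(x - 6)² + 9(y - 4)² = 2556 + 900 + 144 = 3600
Divide by 3600: (x - 6)²/144 + (y - 4)²/400 = 1
Ellipse, center (6, 4), major axis vertical; a² = 400, b² = 144.
c² = a² - b² = 400 - 144 = 256, so c = 16.
Foci lie on the vertical axis through the center: (h, k ± c).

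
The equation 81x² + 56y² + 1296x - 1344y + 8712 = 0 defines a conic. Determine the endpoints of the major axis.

(-8, 3) and (-8, 21)

81(x² + 16x) + 56(y² - 24y) = -8712
Complete the square in x and y: 81(x + 8)² + 56(y - 12)² = -8712 + 5184 + 8064 = 4536
Dividing both sides by 4536: (x + 8)²/56 + (y - 12)²/81 = 1
Ellipse, center (-8, 12), major axis vertical; a² = 81, b² = 56.
a = 9. Vertices at (h, k ± a).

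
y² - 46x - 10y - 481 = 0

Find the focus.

(1/2, 5)

Only y is squared. Complete the square in y: (y - 5)² = 46(x + 11).
Vertex (-11, 5); 4p = 46 so p = 23/2. Opens right.
Focus is p units from the vertex along the axis: (h + p, k).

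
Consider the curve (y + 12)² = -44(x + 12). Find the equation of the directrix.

x = -1

Vertex (-12, -12); 4p = -44 so p = -11. Opens left.
Directrix is the vertical line x = h − p = -12 − (-11) = -1.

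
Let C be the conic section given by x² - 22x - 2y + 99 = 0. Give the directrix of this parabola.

y = -23/2

Only x is squared. Complete the square in x: (x - 11)² = 2(y + 11).
Vertex (11, -11); 4p = 2 so p = 1/2. Opens up.
Directrix is the horizontal line y = k − p = -11 − (1/2) = -23/2.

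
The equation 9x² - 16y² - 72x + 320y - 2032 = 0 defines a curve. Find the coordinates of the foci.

Collect terms: 9(x² - 8x) -16(y² - 20y) = 2032
Complete the square: 9(x - 4)² -16(y - 10)² = 2032 + 144 - 1600 = 576
Dividing both sides by 576: (x - 4)²/64 - (y - 10)²/36 = 1
Hyperbola, center (4, 10), transverse axis horizontal; a² = 64, b² = 36.
c² = a² + b² = 64 + 36 = 100, so c = 10.
Foci lie on the horizontal axis through the center: (h ± c, k).

(-6, 10) and (14, 10)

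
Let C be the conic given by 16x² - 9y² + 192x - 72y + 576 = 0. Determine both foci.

Collect terms: 16(x² + 12x) -9(y² + 8y) = -576
Completing the square gives 16(x + 6)² -9(y + 4)² = -576 + 576 - 144 = -144.
Divide by -144: (y + 4)²/16 - (x + 6)²/9 = 1
Hyperbola, center (-6, -4), transverse axis vertical; a² = 16, b² = 9.
c² = a² + b² = 16 + 9 = 25, so c = 5.
Foci lie on the vertical axis through the center: (h, k ± c).

(-6, -9) and (-6, 1)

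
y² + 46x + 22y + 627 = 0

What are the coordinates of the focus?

Only y is squared. Complete the square in y: (y + 11)² = -46(x + 11).
Vertex (-11, -11); 4p = -46 so p = -23/2. Opens left.
Focus is p units from the vertex along the axis: (h + p, k).

(-45/2, -11)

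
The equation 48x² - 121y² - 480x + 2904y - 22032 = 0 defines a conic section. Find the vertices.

Collect terms: 48(x² - 10x) -121(y² - 24y) = 22032
Completing the square gives 48(x - 5)² -121(y - 12)² = 22032 + 1200 - 17424 = 5808.
Divide by 5808: (x - 5)²/121 - (y - 12)²/48 = 1
Hyperbola, center (5, 12), transverse axis horizontal; a² = 121, b² = 48.
a = 11. Vertices at (h ± a, k).

(-6, 12) and (16, 12)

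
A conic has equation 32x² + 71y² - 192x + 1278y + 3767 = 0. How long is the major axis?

32(x² - 6x) + 71(y² + 18y) = -3767
Complete the square: 32(x - 3)² + 71(y + 9)² = -3767 + 288 + 5751 = 2272
Dividing both sides by 2272: (x - 3)²/71 + (y + 9)²/32 = 1
Ellipse, center (3, -9), major axis horizontal; a² = 71, b² = 32.
a² = 71 so a = √71; the major axis has length 2a = 2√71.

2√71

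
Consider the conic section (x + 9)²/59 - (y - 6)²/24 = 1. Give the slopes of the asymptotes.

2√354/59 and -2√354/59

Center (-9, 6). The positive term is the x-term, so the transverse axis is horizontal; a² = 59, b² = 24.
For a horizontal hyperbola the asymptotes have slope ±b/a.
Here that is ±2√6/√59 = ±2√354/59.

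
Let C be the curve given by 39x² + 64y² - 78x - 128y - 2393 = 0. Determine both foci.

Group the x- and y-terms: 39(x² - 2x) + 64(y² - 2y) = 2393
Complete the square in x and y: 39(x - 1)² + 64(y - 1)² = 2393 + 39 + 64 = 2496
Divide by 2496: (x - 1)²/64 + (y - 1)²/39 = 1
Ellipse, center (1, 1), major axis horizontal; a² = 64, b² = 39.
c² = a² - b² = 64 - 39 = 25, so c = 5.
Foci lie on the horizontal axis through the center: (h ± c, k).

(-4, 1) and (6, 1)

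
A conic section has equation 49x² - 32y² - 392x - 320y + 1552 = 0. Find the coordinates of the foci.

(4, -14) and (4, 4)

Rearranging, 49(x² - 8x) -32(y² + 10y) = -1552.
49(x - 4)² -32(y + 5)² = -1552 + 784 - 800 = -1568
Dividing both sides by -1568: (y + 5)²/49 - (x - 4)²/32 = 1
Hyperbola, center (4, -5), transverse axis vertical; a² = 49, b² = 32.
c² = a² + b² = 49 + 32 = 81, so c = 9.
Foci lie on the vertical axis through the center: (h, k ± c).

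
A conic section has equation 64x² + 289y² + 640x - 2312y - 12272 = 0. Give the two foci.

Group: 64(x² + 10x) + 289(y² - 8y) = 12272
64(x + 5)² + 289(y - 4)² = 12272 + 1600 + 4624 = 18496
Divide by 18496: (x + 5)²/289 + (y - 4)²/64 = 1
Ellipse, center (-5, 4), major axis horizontal; a² = 289, b² = 64.
c² = a² - b² = 289 - 64 = 225, so c = 15.
Foci lie on the horizontal axis through the center: (h ± c, k).

(-20, 4) and (10, 4)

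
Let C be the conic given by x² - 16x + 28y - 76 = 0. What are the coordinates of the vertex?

(8, 5)

Only x is squared. Complete the square in x: (x - 8)² = -28(y - 5).
Vertex (8, 5); 4p = -28 so p = -7. Opens down.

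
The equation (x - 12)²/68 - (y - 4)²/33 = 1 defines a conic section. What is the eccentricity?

Center (12, 4). The positive term is the x-term, so the transverse axis is horizontal; a² = 68, b² = 33.
c² = a² + b² = 101, so c = √101.
e = c/a = √101/2√17 = √1717/34.

e = √1717/34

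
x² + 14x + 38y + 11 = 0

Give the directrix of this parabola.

Only x is squared. Complete the square in x: (x + 7)² = -38(y - 1).
Vertex (-7, 1); 4p = -38 so p = -19/2. Opens down.
Directrix is the horizontal line y = k − p = 1 − (-19/2) = 21/2.

y = 21/2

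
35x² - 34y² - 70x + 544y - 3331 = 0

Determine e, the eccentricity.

e = √2346/34

35(x² - 2x) -34(y² - 16y) = 3331
Complete the square: 35(x - 1)² -34(y - 8)² = 3331 + 35 - 2176 = 1190
Divide by 1190: (x - 1)²/34 - (y - 8)²/35 = 1
Hyperbola, center (1, 8), transverse axis horizontal; a² = 34, b² = 35.
c² = a² + b² = 69, so c = √69.
e = c/a = √69/√34 = √2346/34.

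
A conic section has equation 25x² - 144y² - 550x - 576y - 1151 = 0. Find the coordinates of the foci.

25(x² - 22x) -144(y² + 4y) = 1151
Completing the square gives 25(x - 11)² -144(y + 2)² = 1151 + 3025 - 576 = 3600.
Divide by 3600: (x - 11)²/144 - (y + 2)²/25 = 1
Hyperbola, center (11, -2), transverse axis horizontal; a² = 144, b² = 25.
c² = a² + b² = 144 + 25 = 169, so c = 13.
Foci lie on the horizontal axis through the center: (h ± c, k).

(-2, -2) and (24, -2)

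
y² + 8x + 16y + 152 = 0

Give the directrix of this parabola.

Only y is squared. Complete the square in y: (y + 8)² = -8(x + 11).
Vertex (-11, -8); 4p = -8 so p = -2. Opens left.
Directrix is the vertical line x = h − p = -11 − (-2) = -9.

x = -9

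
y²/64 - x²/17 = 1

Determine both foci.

(0, -9) and (0, 9)

Center (0, 0). The positive term is the y-term, so the transverse axis is vertical; a² = 64, b² = 17.
c² = a² + b² = 64 + 17 = 81, so c = 9.
Foci lie on the vertical axis through the center: (h, k ± c).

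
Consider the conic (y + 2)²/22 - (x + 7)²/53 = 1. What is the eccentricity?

Center (-7, -2). The positive term is the y-term, so the transverse axis is vertical; a² = 22, b² = 53.
c² = a² + b² = 75, so c = 5√3.
e = c/a = 5√3/√22 = 5√66/22.

e = 5√66/22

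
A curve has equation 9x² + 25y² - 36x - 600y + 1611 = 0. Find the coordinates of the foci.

Group the x- and y-terms: 9(x² - 4x) + 25(y² - 24y) = -1611
Complete the square: 9(x - 2)² + 25(y - 12)² = -1611 + 36 + 3600 = 2025
Dividing both sides by 2025: (x - 2)²/225 + (y - 12)²/81 = 1
Ellipse, center (2, 12), major axis horizontal; a² = 225, b² = 81.
c² = a² - b² = 225 - 81 = 144, so c = 12.
Foci lie on the horizontal axis through the center: (h ± c, k).

(-10, 12) and (14, 12)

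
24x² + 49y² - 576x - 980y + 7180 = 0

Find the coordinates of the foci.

(7, 10) and (17, 10)

Group: 24(x² - 24x) + 49(y² - 20y) = -7180
24(x - 12)² + 49(y - 10)² = -7180 + 3456 + 4900 = 1176
Dividing both sides by 1176: (x - 12)²/49 + (y - 10)²/24 = 1
Ellipse, center (12, 10), major axis horizontal; a² = 49, b² = 24.
c² = a² - b² = 49 - 24 = 25, so c = 5.
Foci lie on the horizontal axis through the center: (h ± c, k).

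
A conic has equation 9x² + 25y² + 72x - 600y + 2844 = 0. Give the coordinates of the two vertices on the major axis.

(-14, 12) and (6, 12)

9(x² + 8x) + 25(y² - 24y) = -2844
Complete the square in x and y: 9(x + 4)² + 25(y - 12)² = -2844 + 144 + 3600 = 900
Dividing both sides by 900: (x + 4)²/100 + (y - 12)²/36 = 1
Ellipse, center (-4, 12), major axis horizontal; a² = 100, b² = 36.
a = 10. Vertices at (h ± a, k).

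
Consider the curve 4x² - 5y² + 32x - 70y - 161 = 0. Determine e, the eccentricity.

e = 3/2

Rearranging, 4(x² + 8x) -5(y² + 14y) = 161.
Completing the square gives 4(x + 4)² -5(y + 7)² = 161 + 64 - 245 = -20.
Divide by -20: (y + 7)²/4 - (x + 4)²/5 = 1
Hyperbola, center (-4, -7), transverse axis vertical; a² = 4, b² = 5.
c² = a² + b² = 9, so c = 3.
e = c/a = 3/2.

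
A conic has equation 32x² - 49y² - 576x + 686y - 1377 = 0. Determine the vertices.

Collect terms: 32(x² - 18x) -49(y² - 14y) = 1377
Complete the square: 32(x - 9)² -49(y - 7)² = 1377 + 2592 - 2401 = 1568
Divide by 1568: (x - 9)²/49 - (y - 7)²/32 = 1
Hyperbola, center (9, 7), transverse axis horizontal; a² = 49, b² = 32.
a = 7. Vertices at (h ± a, k).

(2, 7) and (16, 7)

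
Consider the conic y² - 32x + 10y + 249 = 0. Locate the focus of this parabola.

Only y is squared. Complete the square in y: (y + 5)² = 32(x - 7).
Vertex (7, -5); 4p = 32 so p = 8. Opens right.
Focus is p units from the vertex along the axis: (h + p, k).

(15, -5)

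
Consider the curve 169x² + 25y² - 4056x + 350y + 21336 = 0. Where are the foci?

Rearranging, 169(x² - 24x) + 25(y² + 14y) = -21336.
Complete the square in x and y: 169(x - 12)² + 25(y + 7)² = -21336 + 24336 + 1225 = 4225
Divide through by 4225 to get (x - 12)²/25 + (y + 7)²/169 = 1.
Ellipse, center (12, -7), major axis vertical; a² = 169, b² = 25.
c² = a² - b² = 169 - 25 = 144, so c = 12.
Foci lie on the vertical axis through the center: (h, k ± c).

(12, -19) and (12, 5)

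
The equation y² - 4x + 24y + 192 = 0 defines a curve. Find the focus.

(13, -12)

Only y is squared. Complete the square in y: (y + 12)² = 4(x - 12).
Vertex (12, -12); 4p = 4 so p = 1. Opens right.
Focus is p units from the vertex along the axis: (h + p, k).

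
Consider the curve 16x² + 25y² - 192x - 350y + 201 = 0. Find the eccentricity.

e = 3/5

Group the x- and y-terms: 16(x² - 12x) + 25(y² - 14y) = -201
Complete the square: 16(x - 6)² + 25(y - 7)² = -201 + 576 + 1225 = 1600
Divide through by 1600 to get (x - 6)²/100 + (y - 7)²/64 = 1.
Ellipse, center (6, 7), major axis horizontal; a² = 100, b² = 64.
c² = a² - b² = 36, so c = 6.
e = c/a = 6/10 = 3/5.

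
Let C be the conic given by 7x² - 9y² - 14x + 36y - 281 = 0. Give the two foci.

Rearranging, 7(x² - 2x) -9(y² - 4y) = 281.
Complete the square: 7(x - 1)² -9(y - 2)² = 281 + 7 - 36 = 252
Divide by 252: (x - 1)²/36 - (y - 2)²/28 = 1
Hyperbola, center (1, 2), transverse axis horizontal; a² = 36, b² = 28.
c² = a² + b² = 36 + 28 = 64, so c = 8.
Foci lie on the horizontal axis through the center: (h ± c, k).

(-7, 2) and (9, 2)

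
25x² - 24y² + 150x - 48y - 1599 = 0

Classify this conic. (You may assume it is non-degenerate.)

hyperbola

No xy term. Coefficients of x² and y² are A = 25, C = -24.
A and C have opposite signs ⇒ hyperbola.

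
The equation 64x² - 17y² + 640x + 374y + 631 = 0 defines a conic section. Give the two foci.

Group the x- and y-terms: 64(x² + 10x) -17(y² - 22y) = -631
Complete the square in x and y: 64(x + 5)² -17(y - 11)² = -631 + 1600 - 2057 = -1088
Dividing both sides by -1088: (y - 11)²/64 - (x + 5)²/17 = 1
Hyperbola, center (-5, 11), transverse axis vertical; a² = 64, b² = 17.
c² = a² + b² = 64 + 17 = 81, so c = 9.
Foci lie on the vertical axis through the center: (h, k ± c).

(-5, 2) and (-5, 20)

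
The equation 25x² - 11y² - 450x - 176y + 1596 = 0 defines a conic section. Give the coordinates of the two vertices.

25(x² - 18x) -11(y² + 16y) = -1596
Completing the square gives 25(x - 9)² -11(y + 8)² = -1596 + 2025 - 704 = -275.
Divide by -275: (y + 8)²/25 - (x - 9)²/11 = 1
Hyperbola, center (9, -8), transverse axis vertical; a² = 25, b² = 11.
a = 5. Vertices at (h, k ± a).

(9, -13) and (9, -3)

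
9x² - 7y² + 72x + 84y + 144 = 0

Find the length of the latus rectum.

28/3

Rearranging, 9(x² + 8x) -7(y² - 12y) = -144.
9(x + 4)² -7(y - 6)² = -144 + 144 - 252 = -252
Divide through by -252 to get (y - 6)²/36 - (x + 4)²/28 = 1.
Hyperbola, center (-4, 6), transverse axis vertical; a² = 36, b² = 28.
Latus rectum length = 2b²/a = 2·28/6 = 28/3.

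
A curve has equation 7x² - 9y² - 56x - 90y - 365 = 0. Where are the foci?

(-4, -5) and (12, -5)

Group the x- and y-terms: 7(x² - 8x) -9(y² + 10y) = 365
Complete the square in x and y: 7(x - 4)² -9(y + 5)² = 365 + 112 - 225 = 252
Divide by 252: (x - 4)²/36 - (y + 5)²/28 = 1
Hyperbola, center (4, -5), transverse axis horizontal; a² = 36, b² = 28.
c² = a² + b² = 36 + 28 = 64, so c = 8.
Foci lie on the horizontal axis through the center: (h ± c, k).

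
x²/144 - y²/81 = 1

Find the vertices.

Center (0, 0). The positive term is the x-term, so the transverse axis is horizontal; a² = 144, b² = 81.
a = 12. Vertices at (h ± a, k).

(-12, 0) and (12, 0)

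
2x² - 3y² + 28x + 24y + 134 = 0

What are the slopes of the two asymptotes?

√6/3 and -√6/3

Collect terms: 2(x² + 14x) -3(y² - 8y) = -134
2(x + 7)² -3(y - 4)² = -134 + 98 - 48 = -84
Divide through by -84 to get (y - 4)²/28 - (x + 7)²/42 = 1.
Hyperbola, center (-7, 4), transverse axis vertical; a² = 28, b² = 42.
For a vertical hyperbola the asymptotes have slope ±a/b.
Here that is ±2√7/√42 = ±√6/3.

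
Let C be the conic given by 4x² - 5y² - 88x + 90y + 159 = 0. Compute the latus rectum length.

Group: 4(x² - 22x) -5(y² - 18y) = -159
Complete the square in x and y: 4(x - 11)² -5(y - 9)² = -159 + 484 - 405 = -80
Divide by -80: (y - 9)²/16 - (x - 11)²/20 = 1
Hyperbola, center (11, 9), transverse axis vertical; a² = 16, b² = 20.
Latus rectum length = 2b²/a = 2·20/4 = 10.

10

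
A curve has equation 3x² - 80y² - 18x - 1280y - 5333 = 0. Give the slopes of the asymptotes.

Collect terms: 3(x² - 6x) -80(y² + 16y) = 5333
Complete the square in x and y: 3(x - 3)² -80(y + 8)² = 5333 + 27 - 5120 = 240
Dividing both sides by 240: (x - 3)²/80 - (y + 8)²/3 = 1
Hyperbola, center (3, -8), transverse axis horizontal; a² = 80, b² = 3.
For a horizontal hyperbola the asymptotes have slope ±b/a.
Here that is ±√3/4√5 = ±√15/20.

√15/20 and -√15/20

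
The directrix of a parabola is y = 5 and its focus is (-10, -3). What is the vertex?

(-10, 1)

The vertex is the midpoint between the focus and the directrix along the axis of symmetry.
Axis is vertical (directrix is horizontal). Vertex y-coordinate = (-3 + 5)/2 = 1; x-coordinate = -10.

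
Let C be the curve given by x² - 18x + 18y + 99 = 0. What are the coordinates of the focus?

Only x is squared. Complete the square in x: (x - 9)² = -18(y + 1).
Vertex (9, -1); 4p = -18 so p = -9/2. Opens down.
Focus is p units from the vertex along the axis: (h, k + p).

(9, -11/2)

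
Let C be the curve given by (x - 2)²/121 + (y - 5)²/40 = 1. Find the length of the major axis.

Center (2, 5). The larger denominator 121 sits under the x-term, so the major axis is horizontal; a² = 121, b² = 40.
a² = 121 so a = 11; the major axis has length 2a = 22.

22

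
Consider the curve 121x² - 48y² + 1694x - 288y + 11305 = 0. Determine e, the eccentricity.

121(x² + 14x) -48(y² + 6y) = -11305
Completing the square gives 121(x + 7)² -48(y + 3)² = -11305 + 5929 - 432 = -5808.
Divide through by -5808 to get (y + 3)²/121 - (x + 7)²/48 = 1.
Hyperbola, center (-7, -3), transverse axis vertical; a² = 121, b² = 48.
c² = a² + b² = 169, so c = 13.
e = c/a = 13/11.

e = 13/11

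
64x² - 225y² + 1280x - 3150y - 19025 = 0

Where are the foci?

Rearranging, 64(x² + 20x) -225(y² + 14y) = 19025.
Completing the square gives 64(x + 10)² -225(y + 7)² = 19025 + 6400 - 11025 = 14400.
Divide by 14400: (x + 10)²/225 - (y + 7)²/64 = 1
Hyperbola, center (-10, -7), transverse axis horizontal; a² = 225, b² = 64.
c² = a² + b² = 225 + 64 = 289, so c = 17.
Foci lie on the horizontal axis through the center: (h ± c, k).

(-27, -7) and (7, -7)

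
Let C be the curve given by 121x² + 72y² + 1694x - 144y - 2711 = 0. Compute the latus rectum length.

144/11

Collect terms: 121(x² + 14x) + 72(y² - 2y) = 2711
121(x + 7)² + 72(y - 1)² = 2711 + 5929 + 72 = 8712
Divide through by 8712 to get (x + 7)²/72 + (y - 1)²/121 = 1.
Ellipse, center (-7, 1), major axis vertical; a² = 121, b² = 72.
Latus rectum length = 2b²/a = 2·72/11 = 144/11.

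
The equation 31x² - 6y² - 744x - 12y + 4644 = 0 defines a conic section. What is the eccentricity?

e = √1147/31

Group the x- and y-terms: 31(x² - 24x) -6(y² + 2y) = -4644
Completing the square gives 31(x - 12)² -6(y + 1)² = -4644 + 4464 - 6 = -186.
Dividing both sides by -186: (y + 1)²/31 - (x - 12)²/6 = 1
Hyperbola, center (12, -1), transverse axis vertical; a² = 31, b² = 6.
c² = a² + b² = 37, so c = √37.
e = c/a = √37/√31 = √1147/31.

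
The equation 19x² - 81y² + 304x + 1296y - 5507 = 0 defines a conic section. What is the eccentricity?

e = 10/9

Rearranging, 19(x² + 16x) -81(y² - 16y) = 5507.
Completing the square gives 19(x + 8)² -81(y - 8)² = 5507 + 1216 - 5184 = 1539.
Divide by 1539: (x + 8)²/81 - (y - 8)²/19 = 1
Hyperbola, center (-8, 8), transverse axis horizontal; a² = 81, b² = 19.
c² = a² + b² = 100, so c = 10.
e = c/a = 10/9.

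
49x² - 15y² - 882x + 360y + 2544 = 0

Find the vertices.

(9, 5) and (9, 19)

Rearranging, 49(x² - 18x) -15(y² - 24y) = -2544.
Complete the square in x and y: 49(x - 9)² -15(y - 12)² = -2544 + 3969 - 2160 = -735
Dividing both sides by -735: (y - 12)²/49 - (x - 9)²/15 = 1
Hyperbola, center (9, 12), transverse axis vertical; a² = 49, b² = 15.
a = 7. Vertices at (h, k ± a).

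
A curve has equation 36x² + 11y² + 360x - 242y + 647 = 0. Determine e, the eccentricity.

Collect terms: 36(x² + 10x) + 11(y² - 22y) = -647
Complete the square in x and y: 36(x + 5)² + 11(y - 11)² = -647 + 900 + 1331 = 1584
Dividing both sides by 1584: (x + 5)²/44 + (y - 11)²/144 = 1
Ellipse, center (-5, 11), major axis vertical; a² = 144, b² = 44.
c² = a² - b² = 100, so c = 10.
e = c/a = 10/12 = 5/6.

e = 5/6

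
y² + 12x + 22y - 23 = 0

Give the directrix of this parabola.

x = 15

Only y is squared. Complete the square in y: (y + 11)² = -12(x - 12).
Vertex (12, -11); 4p = -12 so p = -3. Opens left.
Directrix is the vertical line x = h − p = 12 − (-3) = 15.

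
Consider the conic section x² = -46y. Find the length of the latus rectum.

Vertex (0, 0); 4p = -46 so p = -23/2. Opens down.
Latus rectum length = |4p| = 46.

46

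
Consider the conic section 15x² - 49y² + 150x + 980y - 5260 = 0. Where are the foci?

Collect terms: 15(x² + 10x) -49(y² - 20y) = 5260
Complete the square in x and y: 15(x + 5)² -49(y - 10)² = 5260 + 375 - 4900 = 735
Dividing both sides by 735: (x + 5)²/49 - (y - 10)²/15 = 1
Hyperbola, center (-5, 10), transverse axis horizontal; a² = 49, b² = 15.
c² = a² + b² = 49 + 15 = 64, so c = 8.
Foci lie on the horizontal axis through the center: (h ± c, k).

(-13, 10) and (3, 10)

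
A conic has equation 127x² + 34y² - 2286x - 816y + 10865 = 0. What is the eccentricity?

e = √11811/127

Group: 127(x² - 18x) + 34(y² - 24y) = -10865
Complete the square: 127(x - 9)² + 34(y - 12)² = -10865 + 10287 + 4896 = 4318
Divide by 4318: (x - 9)²/34 + (y - 12)²/127 = 1
Ellipse, center (9, 12), major axis vertical; a² = 127, b² = 34.
c² = a² - b² = 93, so c = √93.
e = c/a = √93/√127 = √11811/127.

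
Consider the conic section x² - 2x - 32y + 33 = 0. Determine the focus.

Only x is squared. Complete the square in x: (x - 1)² = 32(y - 1).
Vertex (1, 1); 4p = 32 so p = 8. Opens up.
Focus is p units from the vertex along the axis: (h, k + p).

(1, 9)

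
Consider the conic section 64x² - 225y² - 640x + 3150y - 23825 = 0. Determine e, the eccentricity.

Group: 64(x² - 10x) -225(y² - 14y) = 23825
64(x - 5)² -225(y - 7)² = 23825 + 1600 - 11025 = 14400
Divide through by 14400 to get (x - 5)²/225 - (y - 7)²/64 = 1.
Hyperbola, center (5, 7), transverse axis horizontal; a² = 225, b² = 64.
c² = a² + b² = 289, so c = 17.
e = c/a = 17/15.

e = 17/15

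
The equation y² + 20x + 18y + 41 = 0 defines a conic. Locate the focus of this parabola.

(-3, -9)

Only y is squared. Complete the square in y: (y + 9)² = -20(x - 2).
Vertex (2, -9); 4p = -20 so p = -5. Opens left.
Focus is p units from the vertex along the axis: (h + p, k).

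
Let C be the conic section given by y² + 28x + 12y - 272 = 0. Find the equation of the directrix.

x = 18

Only y is squared. Complete the square in y: (y + 6)² = -28(x - 11).
Vertex (11, -6); 4p = -28 so p = -7. Opens left.
Directrix is the vertical line x = h − p = 11 − (-7) = 18.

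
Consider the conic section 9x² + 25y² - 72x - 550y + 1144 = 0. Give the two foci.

(-8, 11) and (16, 11)

Group the x- and y-terms: 9(x² - 8x) + 25(y² - 22y) = -1144
Completing the square gives 9(x - 4)² + 25(y - 11)² = -1144 + 144 + 3025 = 2025.
Divide by 2025: (x - 4)²/225 + (y - 11)²/81 = 1
Ellipse, center (4, 11), major axis horizontal; a² = 225, b² = 81.
c² = a² - b² = 225 - 81 = 144, so c = 12.
Foci lie on the horizontal axis through the center: (h ± c, k).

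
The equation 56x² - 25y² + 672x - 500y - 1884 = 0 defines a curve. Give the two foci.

Collect terms: 56(x² + 12x) -25(y² + 20y) = 1884
Complete the square: 56(x + 6)² -25(y + 10)² = 1884 + 2016 - 2500 = 1400
Dividing both sides by 1400: (x + 6)²/25 - (y + 10)²/56 = 1
Hyperbola, center (-6, -10), transverse axis horizontal; a² = 25, b² = 56.
c² = a² + b² = 25 + 56 = 81, so c = 9.
Foci lie on the horizontal axis through the center: (h ± c, k).

(-15, -10) and (3, -10)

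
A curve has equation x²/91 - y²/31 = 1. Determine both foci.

Center (0, 0). The positive term is the x-term, so the transverse axis is horizontal; a² = 91, b² = 31.
c² = a² + b² = 91 + 31 = 122, so c = √122.
Foci lie on the horizontal axis through the center: (h ± c, k).

(0 - √122, 0) and (0 + √122, 0)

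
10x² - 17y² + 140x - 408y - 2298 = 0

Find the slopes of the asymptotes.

√170/17 and -√170/17

Group: 10(x² + 14x) -17(y² + 24y) = 2298
Complete the square in x and y: 10(x + 7)² -17(y + 12)² = 2298 + 490 - 2448 = 340
Divide through by 340 to get (x + 7)²/34 - (y + 12)²/20 = 1.
Hyperbola, center (-7, -12), transverse axis horizontal; a² = 34, b² = 20.
For a horizontal hyperbola the asymptotes have slope ±b/a.
Here that is ±2√5/√34 = ±√170/17.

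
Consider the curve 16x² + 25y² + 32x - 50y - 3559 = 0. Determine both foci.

(-10, 1) and (8, 1)

Group the x- and y-terms: 16(x² + 2x) + 25(y² - 2y) = 3559
16(x + 1)² + 25(y - 1)² = 3559 + 16 + 25 = 3600
Divide by 3600: (x + 1)²/225 + (y - 1)²/144 = 1
Ellipse, center (-1, 1), major axis horizontal; a² = 225, b² = 144.
c² = a² - b² = 225 - 144 = 81, so c = 9.
Foci lie on the horizontal axis through the center: (h ± c, k).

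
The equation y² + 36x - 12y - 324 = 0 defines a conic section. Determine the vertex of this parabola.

(10, 6)

Only y is squared. Complete the square in y: (y - 6)² = -36(x - 10).
Vertex (10, 6); 4p = -36 so p = -9. Opens left.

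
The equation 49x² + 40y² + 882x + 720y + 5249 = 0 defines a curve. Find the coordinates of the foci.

(-9, -12) and (-9, -6)

Group: 49(x² + 18x) + 40(y² + 18y) = -5249
Completing the square gives 49(x + 9)² + 40(y + 9)² = -5249 + 3969 + 3240 = 1960.
Dividing both sides by 1960: (x + 9)²/40 + (y + 9)²/49 = 1
Ellipse, center (-9, -9), major axis vertical; a² = 49, b² = 40.
c² = a² - b² = 49 - 40 = 9, so c = 3.
Foci lie on the vertical axis through the center: (h, k ± c).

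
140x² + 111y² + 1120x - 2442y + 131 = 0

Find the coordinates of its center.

(-4, 11)

Collect terms: 140(x² + 8x) + 111(y² - 22y) = -131
140(x + 4)² + 111(y - 11)² = -131 + 2240 + 13431 = 15540
Divide by 15540: (x + 4)²/111 + (y - 11)²/140 = 1
Ellipse with center (-4, 11).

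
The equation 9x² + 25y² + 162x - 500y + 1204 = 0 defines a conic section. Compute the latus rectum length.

54/5

Group: 9(x² + 18x) + 25(y² - 20y) = -1204
Completing the square gives 9(x + 9)² + 25(y - 10)² = -1204 + 729 + 2500 = 2025.
Divide by 2025: (x + 9)²/225 + (y - 10)²/81 = 1
Ellipse, center (-9, 10), major axis horizontal; a² = 225, b² = 81.
Latus rectum length = 2b²/a = 2·81/15 = 54/5.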